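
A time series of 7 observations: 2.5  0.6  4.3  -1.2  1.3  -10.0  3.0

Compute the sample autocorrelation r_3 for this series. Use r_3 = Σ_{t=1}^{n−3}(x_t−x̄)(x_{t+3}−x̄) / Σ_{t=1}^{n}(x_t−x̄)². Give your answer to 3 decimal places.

Mean x̄ = (2.5 + 0.6 + 4.3 − 1.2 + 1.3 − 10.0 + 3.0)/7 = 0.0714
Deviations from mean: 2.4286, 0.5286, 4.2286, -1.2714, 1.2286, -10.0714, 2.9286
Σ(x_t−x̄)(x_{t+3}−x̄) = (-3.0878) + (0.6494) + (-42.5878) + (-3.7235) = -48.7496
Denominator Σ(x_t−x̄)² = 137.1943
r_3 = -48.7496 / 137.1943 = -0.355

-0.355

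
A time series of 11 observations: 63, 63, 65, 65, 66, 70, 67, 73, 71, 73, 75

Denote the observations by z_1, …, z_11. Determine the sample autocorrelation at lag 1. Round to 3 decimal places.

Mean z̄ = (63 + 63 + 65 + 65 + 66 + 70 + 67 + 73 + 71 + 73 + 75)/11 = 68.2727
Numerator Σ_{t=1}^{10}(z_t−z̄)(z_{t+1}−z̄) = 108.6529
Denominator Σ(z_t−z̄)² = 184.1818
r_1 = 108.6529 / 184.1818 = 0.590

0.590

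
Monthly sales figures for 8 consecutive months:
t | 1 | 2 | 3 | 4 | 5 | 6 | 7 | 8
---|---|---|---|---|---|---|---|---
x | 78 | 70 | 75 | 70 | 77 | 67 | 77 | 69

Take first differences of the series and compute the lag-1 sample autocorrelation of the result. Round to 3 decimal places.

-0.825

First differences Δx: -8, 5, -5, 7, -10, 10, -8
Mean of differences = -1.2857
Numerator Σ(Δx_t−Δx̄)(Δx_{t+1}−Δx̄) = -342.6531
Denominator Σ(Δx_t−Δx̄)² = 415.4286
r_1(Δx) = -342.6531 / 415.4286 = -0.825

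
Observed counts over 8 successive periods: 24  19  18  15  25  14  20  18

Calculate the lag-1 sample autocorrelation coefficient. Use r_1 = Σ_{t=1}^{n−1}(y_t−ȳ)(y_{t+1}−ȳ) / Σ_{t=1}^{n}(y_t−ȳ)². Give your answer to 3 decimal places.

Mean ȳ = (24 + 19 + 18 + 15 + 25 + 14 + 20 + 18)/8 = 19.1250
Deviations from mean: 4.8750, -0.1250, -1.1250, -4.1250, 5.8750, -5.1250, 0.8750, -1.1250
Σ(y_t−ȳ)(y_{t+1}−ȳ) = (-0.6094) + (0.1406) + (4.6406) + (-24.2344) + (-30.1094) + (-4.4844) + (-0.9844) = -55.6406
Denominator Σ(y_t−ȳ)² = 104.8750
r_1 = -55.6406 / 104.8750 = -0.531

-0.531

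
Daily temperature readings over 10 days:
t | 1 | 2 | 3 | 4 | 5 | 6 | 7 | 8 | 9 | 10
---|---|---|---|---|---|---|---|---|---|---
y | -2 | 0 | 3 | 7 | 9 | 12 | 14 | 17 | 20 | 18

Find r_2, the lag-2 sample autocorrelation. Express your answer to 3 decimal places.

Mean ȳ = (-2 + 0 + 3 + 7 + 9 + 12 + 14 + 17 + 20 + 18)/10 = 9.8000
Numerator Σ_{t=1}^{8}(y_t−ȳ)(y_{t+2}−ȳ) = 221.3200
Denominator Σ(y_t−ȳ)² = 535.6000
r_2 = 221.3200 / 535.6000 = 0.413

0.413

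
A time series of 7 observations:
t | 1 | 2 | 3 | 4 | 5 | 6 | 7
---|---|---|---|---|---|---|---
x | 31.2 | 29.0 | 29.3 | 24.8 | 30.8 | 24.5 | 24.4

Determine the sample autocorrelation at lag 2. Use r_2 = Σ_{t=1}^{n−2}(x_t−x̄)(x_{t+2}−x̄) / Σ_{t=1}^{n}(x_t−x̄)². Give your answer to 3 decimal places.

Mean x̄ = (31.2 + 29.0 + 29.3 + 24.8 + 30.8 + 24.5 + 24.4)/7 = 27.7143
Deviations from mean: 3.4857, 1.2857, 1.5857, -2.9143, 3.0857, -3.2143, -3.3143
Σ(x_t−x̄)(x_{t+2}−x̄) = (5.5273) + (-3.7469) + (4.8931) + (9.3673) + (-10.2269) = 5.8139
Denominator Σ(x_t−x̄)² = 55.6486
r_2 = 5.8139 / 55.6486 = 0.104

0.104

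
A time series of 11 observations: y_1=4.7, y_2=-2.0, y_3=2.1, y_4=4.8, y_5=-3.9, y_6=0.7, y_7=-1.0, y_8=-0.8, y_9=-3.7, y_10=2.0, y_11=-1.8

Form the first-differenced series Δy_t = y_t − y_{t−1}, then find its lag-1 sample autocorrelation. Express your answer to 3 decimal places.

First differences Δy: -6.7, 4.1, 2.7, -8.7, 4.6, -1.7, 0.2, -2.9, 5.7, -3.8
Mean of differences = -0.6500
Numerator Σ(Δy_t−Δȳ)(Δy_{t+1}−Δȳ) = -124.6625
Denominator Σ(Δy_t−Δȳ)² = 219.8850
r_1(Δy) = -124.6625 / 219.8850 = -0.567

-0.567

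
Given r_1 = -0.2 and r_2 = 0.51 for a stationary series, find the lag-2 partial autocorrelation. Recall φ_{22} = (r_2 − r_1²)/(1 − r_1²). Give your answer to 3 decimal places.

φ_{22} = (r_2 − r_1²) / (1 − r_1²)
r_1² = (-0.2)² = 0.04
Numerator = 0.51 − 0.0400 = 0.4700; denominator = 1 − 0.0400 = 0.9600
φ_{22} = 0.4700 / 0.9600 = 0.490

0.490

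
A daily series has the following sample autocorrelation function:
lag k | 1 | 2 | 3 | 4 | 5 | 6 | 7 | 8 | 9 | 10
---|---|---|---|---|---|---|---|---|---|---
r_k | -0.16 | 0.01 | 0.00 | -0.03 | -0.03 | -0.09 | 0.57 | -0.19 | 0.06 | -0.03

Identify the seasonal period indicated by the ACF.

The largest autocorrelation is r_7 = 0.57; the remaining lags stay at or below 0.06.
The dominant spike at lag 7 indicates a seasonal period of 7.

7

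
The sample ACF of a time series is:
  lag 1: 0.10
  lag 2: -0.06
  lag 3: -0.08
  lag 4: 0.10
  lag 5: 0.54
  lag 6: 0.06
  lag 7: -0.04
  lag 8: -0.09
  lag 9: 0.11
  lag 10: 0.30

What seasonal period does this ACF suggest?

The largest autocorrelation is r_5 = 0.54, with a weaker echo at lag 10 (0.30); the remaining lags stay at or below 0.11.
The dominant spike at lag 5 indicates a seasonal period of 5.

5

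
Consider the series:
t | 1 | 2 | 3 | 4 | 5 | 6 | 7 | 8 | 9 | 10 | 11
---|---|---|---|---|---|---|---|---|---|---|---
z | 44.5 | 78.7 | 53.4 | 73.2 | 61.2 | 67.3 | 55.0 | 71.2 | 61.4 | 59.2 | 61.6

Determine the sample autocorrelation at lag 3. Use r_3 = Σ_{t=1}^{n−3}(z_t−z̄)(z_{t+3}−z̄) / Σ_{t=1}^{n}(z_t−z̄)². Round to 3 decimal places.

-0.353

Mean z̄ = (44.5 + 78.7 + 53.4 + 73.2 + 61.2 + 67.3 + 55.0 + 71.2 + 61.4 + 59.2 + 61.6)/11 = 62.4273
Numerator Σ_{t=1}^{8}(z_t−z̄)(z_{t+3}−z̄) = -336.1559
Denominator Σ(z_t−z̄)² = 953.2618
r_3 = -336.1559 / 953.2618 = -0.353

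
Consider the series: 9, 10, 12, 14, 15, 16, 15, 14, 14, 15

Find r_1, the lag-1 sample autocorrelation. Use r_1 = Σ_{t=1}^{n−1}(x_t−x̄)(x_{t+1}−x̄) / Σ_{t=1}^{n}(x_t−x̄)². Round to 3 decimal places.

Mean x̄ = (9 + 10 + 12 + 14 + 15 + 16 + 15 + 14 + 14 + 15)/10 = 13.4000
Numerator Σ_{t=1}^{9}(x_t−x̄)(x_{t+1}−x̄) = 30.4400
Denominator Σ(x_t−x̄)² = 48.4000
r_1 = 30.4400 / 48.4000 = 0.629

0.629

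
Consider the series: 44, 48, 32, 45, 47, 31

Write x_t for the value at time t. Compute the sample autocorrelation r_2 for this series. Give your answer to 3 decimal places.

Mean x̄ = (44 + 48 + 32 + 45 + 47 + 31)/6 = 41.1667
Deviations from mean: 2.8333, 6.8333, -9.1667, 3.8333, 5.8333, -10.1667
Σ(x_t−x̄)(x_{t+2}−x̄) = (-25.9722) + (26.1944) + (-53.4722) + (-38.9722) = -92.2222
Denominator Σ(x_t−x̄)² = 290.8333
r_2 = -92.2222 / 290.8333 = -0.317

-0.317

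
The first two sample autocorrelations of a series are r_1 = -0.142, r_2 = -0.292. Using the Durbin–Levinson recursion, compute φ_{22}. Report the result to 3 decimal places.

-0.319

φ_{22} = (r_2 − r_1²) / (1 − r_1²)
r_1² = (-0.142)² = 0.020164
Numerator = -0.292 − 0.0202 = -0.3122; denominator = 1 − 0.0202 = 0.9798
φ_{22} = -0.3122 / 0.9798 = -0.319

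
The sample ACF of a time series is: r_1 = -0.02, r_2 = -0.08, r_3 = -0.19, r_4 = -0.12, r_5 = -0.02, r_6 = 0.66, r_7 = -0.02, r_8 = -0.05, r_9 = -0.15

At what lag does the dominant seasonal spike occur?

The largest autocorrelation is r_6 = 0.66; the remaining lags stay at or below -0.02.
The dominant spike at lag 6 indicates a seasonal period of 6.

6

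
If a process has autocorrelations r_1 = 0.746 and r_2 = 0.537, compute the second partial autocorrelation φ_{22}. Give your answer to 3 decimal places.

φ_{22} = (r_2 − r_1²) / (1 − r_1²)
r_1² = (0.746)² = 0.556516
Numerator = 0.537 − 0.5565 = -0.0195; denominator = 1 − 0.5565 = 0.4435
φ_{22} = -0.0195 / 0.4435 = -0.044

-0.044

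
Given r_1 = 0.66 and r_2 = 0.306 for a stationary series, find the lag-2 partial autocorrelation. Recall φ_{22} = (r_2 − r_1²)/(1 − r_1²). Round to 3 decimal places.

φ_{22} = (r_2 − r_1²) / (1 − r_1²)
r_1² = (0.66)² = 0.4356
Numerator = 0.306 − 0.4356 = -0.1296; denominator = 1 − 0.4356 = 0.5644
φ_{22} = -0.1296 / 0.5644 = -0.230

-0.230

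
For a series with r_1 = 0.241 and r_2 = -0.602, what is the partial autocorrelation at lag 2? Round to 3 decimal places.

-0.701

φ_{22} = (r_2 − r_1²) / (1 − r_1²)
r_1² = (0.241)² = 0.058081
Numerator = -0.602 − 0.0581 = -0.6601; denominator = 1 − 0.0581 = 0.9419
φ_{22} = -0.6601 / 0.9419 = -0.701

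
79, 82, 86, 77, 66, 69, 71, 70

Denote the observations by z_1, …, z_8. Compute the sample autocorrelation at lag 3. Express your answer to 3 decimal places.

-0.241

Mean z̄ = (79 + 82 + 86 + 77 + 66 + 69 + 71 + 70)/8 = 75.0000
Deviations from mean: 4.0000, 7.0000, 11.0000, 2.0000, -9.0000, -6.0000, -4.0000, -5.0000
Σ(z_t−z̄)(z_{t+3}−z̄) = (8.0000) + (-63.0000) + (-66.0000) + (-8.0000) + (45.0000) = -84.0000
Denominator Σ(z_t−z̄)² = 348.0000
r_3 = -84.0000 / 348.0000 = -0.241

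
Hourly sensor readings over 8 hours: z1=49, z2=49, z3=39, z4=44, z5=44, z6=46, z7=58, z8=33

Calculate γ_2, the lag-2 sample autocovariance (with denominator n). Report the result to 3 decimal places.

Mean z̄ = (49 + 49 + 39 + 44 + 44 + 46 + 58 + 33)/8 = 45.2500
Deviations: 3.7500, 3.7500, -6.2500, -1.2500, -1.2500, 0.7500, 12.7500, -12.2500
Σ_{t=1}^{6}(z_t−z̄)(z_{t+2}−z̄) = -46.3750
γ_2 = -46.3750 / 8 = -5.797

-5.797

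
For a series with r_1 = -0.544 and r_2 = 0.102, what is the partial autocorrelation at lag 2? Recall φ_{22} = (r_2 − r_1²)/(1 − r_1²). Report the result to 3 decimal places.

-0.275

φ_{22} = (r_2 − r_1²) / (1 − r_1²)
r_1² = (-0.544)² = 0.295936
Numerator = 0.102 − 0.2959 = -0.1939; denominator = 1 − 0.2959 = 0.7041
φ_{22} = -0.1939 / 0.7041 = -0.275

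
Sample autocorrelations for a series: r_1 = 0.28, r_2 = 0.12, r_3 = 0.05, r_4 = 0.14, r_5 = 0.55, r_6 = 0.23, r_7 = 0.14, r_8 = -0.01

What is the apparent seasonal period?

The largest autocorrelation is r_5 = 0.55; the remaining lags stay at or below 0.28. The elevated value at lag 1 (0.28), dropping to 0.12 at lag 2, reflects decaying short-term dependence rather than seasonality.
The dominant spike at lag 5 indicates a seasonal period of 5.

5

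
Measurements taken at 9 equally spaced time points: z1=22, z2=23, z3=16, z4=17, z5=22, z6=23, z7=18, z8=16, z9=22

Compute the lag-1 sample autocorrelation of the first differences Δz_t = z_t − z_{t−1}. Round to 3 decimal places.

First differences Δz: 1, -7, 1, 5, 1, -5, -2, 6
Mean of differences = 0.0000
Numerator Σ(Δz_t−Δz̄)(Δz_{t+1}−Δz̄) = -11.0000
Denominator Σ(Δz_t−Δz̄)² = 142.0000
r_1(Δz) = -11.0000 / 142.0000 = -0.077

-0.077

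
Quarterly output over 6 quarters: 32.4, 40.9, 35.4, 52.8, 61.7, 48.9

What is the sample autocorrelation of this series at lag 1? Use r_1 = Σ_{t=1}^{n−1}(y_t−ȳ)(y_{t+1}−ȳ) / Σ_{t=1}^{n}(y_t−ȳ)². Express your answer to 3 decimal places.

Mean ȳ = (32.4 + 40.9 + 35.4 + 52.8 + 61.7 + 48.9)/6 = 45.3500
Deviations from mean: -12.9500, -4.4500, -9.9500, 7.4500, 16.3500, 3.5500
Σ(y_t−ȳ)(y_{t+1}−ȳ) = (57.6275) + (44.2775) + (-74.1275) + (121.8075) + (58.0425) = 207.6275
Denominator Σ(y_t−ȳ)² = 621.9350
r_1 = 207.6275 / 621.9350 = 0.334

0.334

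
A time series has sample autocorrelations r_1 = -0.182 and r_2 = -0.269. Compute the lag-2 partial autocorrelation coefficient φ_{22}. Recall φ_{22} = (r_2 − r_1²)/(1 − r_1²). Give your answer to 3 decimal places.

-0.312

φ_{22} = (r_2 − r_1²) / (1 − r_1²)
r_1² = (-0.182)² = 0.033124
Numerator = -0.269 − 0.0331 = -0.3021; denominator = 1 − 0.0331 = 0.9669
φ_{22} = -0.3021 / 0.9669 = -0.312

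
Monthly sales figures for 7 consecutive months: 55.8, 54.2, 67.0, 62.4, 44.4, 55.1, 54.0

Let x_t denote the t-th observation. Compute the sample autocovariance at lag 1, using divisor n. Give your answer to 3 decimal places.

-1.636

Mean x̄ = (55.8 + 54.2 + 67.0 + 62.4 + 44.4 + 55.1 + 54.0)/7 = 56.1286
Deviations: -0.3286, -1.9286, 10.8714, 6.2714, -11.7286, -1.0286, -2.1286
Σ_{t=1}^{6}(x_t−x̄)(x_{t+1}−x̄) = -11.4551
γ_1 = -11.4551 / 7 = -1.636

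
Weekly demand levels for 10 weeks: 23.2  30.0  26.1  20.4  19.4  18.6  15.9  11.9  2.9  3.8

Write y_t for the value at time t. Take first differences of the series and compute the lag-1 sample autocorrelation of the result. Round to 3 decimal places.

-0.126

First differences Δy: 6.8, -3.9, -5.7, -1.0, -0.8, -2.7, -4.0, -9.0, 0.9
Mean of differences = -2.1556
Numerator Σ(Δy_t−Δȳ)(Δy_{t+1}−Δȳ) = -19.9920
Denominator Σ(Δy_t−Δȳ)² = 158.8622
r_1(Δy) = -19.9920 / 158.8622 = -0.126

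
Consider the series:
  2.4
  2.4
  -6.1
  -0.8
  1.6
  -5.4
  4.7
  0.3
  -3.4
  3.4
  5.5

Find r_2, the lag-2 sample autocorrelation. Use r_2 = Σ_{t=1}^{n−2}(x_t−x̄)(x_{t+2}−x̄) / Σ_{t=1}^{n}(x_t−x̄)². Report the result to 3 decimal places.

Mean x̄ = (2.4 + 2.4 − 6.1 − 0.8 + 1.6 − 5.4 + 4.7 + 0.3 − 3.4 + 3.4 + 5.5)/11 = 0.4182
Numerator Σ_{t=1}^{9}(x_t−x̄)(x_{t+2}−x̄) = -46.3043
Denominator Σ(x_t−x̄)² = 154.7164
r_2 = -46.3043 / 154.7164 = -0.299

-0.299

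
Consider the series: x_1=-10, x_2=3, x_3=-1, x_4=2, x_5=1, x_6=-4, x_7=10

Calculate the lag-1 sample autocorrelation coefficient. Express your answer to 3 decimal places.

Mean x̄ = (-10 + 3 − 1 + 2 + 1 − 4 + 10)/7 = 0.1429
Deviations from mean: -10.1429, 2.8571, -1.1429, 1.8571, 0.8571, -4.1429, 9.8571
Numerator Σ_{t=1}^{6}(x_t−x̄)(x_{t+1}−x̄) = -77.1633
Denominator Σ(x_t−x̄)² = 230.8571
r_1 = -77.1633 / 230.8571 = -0.334

-0.334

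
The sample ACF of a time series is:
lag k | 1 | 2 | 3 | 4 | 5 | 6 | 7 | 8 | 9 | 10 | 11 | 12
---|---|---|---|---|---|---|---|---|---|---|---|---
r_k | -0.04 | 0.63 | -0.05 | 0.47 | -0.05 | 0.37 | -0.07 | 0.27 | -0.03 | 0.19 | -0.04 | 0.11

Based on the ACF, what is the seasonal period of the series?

2

The largest autocorrelation is r_2 = 0.63, with weaker echoes at lags 4 (0.47), 6 (0.37), 8 (0.27) and 10 (0.19); the remaining lags stay at or below 0.11.
The dominant spike at lag 2 indicates a seasonal period of 2.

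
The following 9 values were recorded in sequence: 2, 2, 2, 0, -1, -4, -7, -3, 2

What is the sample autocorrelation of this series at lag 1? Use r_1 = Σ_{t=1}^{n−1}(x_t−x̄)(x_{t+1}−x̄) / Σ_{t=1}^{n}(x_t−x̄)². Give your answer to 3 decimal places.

0.536

Mean x̄ = (2 + 2 + 2 + 0 − 1 − 4 − 7 − 3 + 2)/9 = -0.7778
Numerator Σ_{t=1}^{8}(x_t−x̄)(x_{t+1}−x̄) = 45.8395
Denominator Σ(x_t−x̄)² = 85.5556
r_1 = 45.8395 / 85.5556 = 0.536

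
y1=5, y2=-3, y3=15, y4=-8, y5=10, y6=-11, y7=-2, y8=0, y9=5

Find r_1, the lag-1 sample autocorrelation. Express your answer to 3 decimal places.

-0.627

Mean ȳ = (5 − 3 + 15 − 8 + 10 − 11 − 2 + 0 + 5)/9 = 1.2222
Numerator Σ_{t=1}^{8}(y_t−ȳ)(y_{t+1}−ȳ) = -350.7160
Denominator Σ(y_t−ȳ)² = 559.5556
r_1 = -350.7160 / 559.5556 = -0.627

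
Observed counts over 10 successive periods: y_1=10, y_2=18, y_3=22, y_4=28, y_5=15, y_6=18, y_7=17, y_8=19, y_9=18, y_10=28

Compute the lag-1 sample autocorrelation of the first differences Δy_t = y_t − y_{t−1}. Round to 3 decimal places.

First differences Δy: 8, 4, 6, -13, 3, -1, 2, -1, 10
Mean of differences = 2.0000
Numerator Σ(Δy_t−Δȳ)(Δy_{t+1}−Δȳ) = -82.0000
Denominator Σ(Δy_t−Δȳ)² = 364.0000
r_1(Δy) = -82.0000 / 364.0000 = -0.225

-0.225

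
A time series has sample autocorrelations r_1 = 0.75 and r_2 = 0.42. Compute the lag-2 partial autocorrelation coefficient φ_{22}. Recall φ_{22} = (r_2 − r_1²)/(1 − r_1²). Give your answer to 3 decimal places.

φ_{22} = (r_2 − r_1²) / (1 − r_1²)
r_1² = (0.75)² = 0.5625
Numerator = 0.42 − 0.5625 = -0.1425; denominator = 1 − 0.5625 = 0.4375
φ_{22} = -0.1425 / 0.4375 = -0.326

-0.326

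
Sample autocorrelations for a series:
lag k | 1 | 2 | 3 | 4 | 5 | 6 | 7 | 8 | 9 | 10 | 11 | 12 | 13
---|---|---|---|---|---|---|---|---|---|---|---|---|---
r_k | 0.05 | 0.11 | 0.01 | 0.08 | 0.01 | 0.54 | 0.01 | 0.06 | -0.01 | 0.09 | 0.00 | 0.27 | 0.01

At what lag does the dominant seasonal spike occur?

6

The largest autocorrelation is r_6 = 0.54, with a weaker echo at lag 12 (0.27); the remaining lags stay at or below 0.11.
The dominant spike at lag 6 indicates a seasonal period of 6.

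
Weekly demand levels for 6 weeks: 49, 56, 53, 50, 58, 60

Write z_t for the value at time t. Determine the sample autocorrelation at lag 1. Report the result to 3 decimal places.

Mean z̄ = (49 + 56 + 53 + 50 + 58 + 60)/6 = 54.3333
Σ(z_t−z̄)(z_{t+1}−z̄) = (-8.8889) + (-2.2222) + (5.7778) + (-15.8889) + (20.7778) = -0.4444
Denominator Σ(z_t−z̄)² = 97.3333
r_1 = -0.4444 / 97.3333 = -0.005

-0.005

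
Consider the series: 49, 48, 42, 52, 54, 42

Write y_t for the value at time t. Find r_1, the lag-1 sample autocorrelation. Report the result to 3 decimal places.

Mean ȳ = (49 + 48 + 42 + 52 + 54 + 42)/6 = 47.8333
Deviations from mean: 1.1667, 0.1667, -5.8333, 4.1667, 6.1667, -5.8333
Σ(y_t−ȳ)(y_{t+1}−ȳ) = (0.1944) + (-0.9722) + (-24.3056) + (25.6944) + (-35.9722) = -35.3611
Denominator Σ(y_t−ȳ)² = 124.8333
r_1 = -35.3611 / 124.8333 = -0.283

-0.283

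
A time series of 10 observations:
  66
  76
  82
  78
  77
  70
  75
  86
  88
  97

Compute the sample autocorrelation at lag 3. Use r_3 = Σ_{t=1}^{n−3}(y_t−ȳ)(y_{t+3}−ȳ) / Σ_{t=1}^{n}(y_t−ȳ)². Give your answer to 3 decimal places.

Mean ȳ = (66 + 76 + 82 + 78 + 77 + 70 + 75 + 86 + 88 + 97)/10 = 79.5000
Σ(y_t−ȳ)(y_{t+3}−ȳ) = (20.2500) + (8.7500) + (-23.7500) + (6.7500) + (-16.2500) + (-80.7500) + (-78.7500) = -163.7500
Denominator Σ(y_t−ȳ)² = 740.5000
r_3 = -163.7500 / 740.5000 = -0.221

-0.221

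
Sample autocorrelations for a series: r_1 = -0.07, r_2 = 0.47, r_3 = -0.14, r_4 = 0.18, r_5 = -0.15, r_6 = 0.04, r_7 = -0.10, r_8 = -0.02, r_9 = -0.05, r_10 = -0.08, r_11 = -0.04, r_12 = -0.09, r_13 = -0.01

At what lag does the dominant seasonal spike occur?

The largest autocorrelation is r_2 = 0.47, with a weaker echo at lag 4 (0.18); the remaining lags stay at or below 0.04.
The dominant spike at lag 2 indicates a seasonal period of 2.

2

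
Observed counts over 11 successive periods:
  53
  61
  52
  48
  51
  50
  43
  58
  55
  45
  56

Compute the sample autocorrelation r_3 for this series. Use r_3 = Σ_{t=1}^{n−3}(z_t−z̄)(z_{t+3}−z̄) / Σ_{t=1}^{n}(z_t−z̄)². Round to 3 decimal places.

0.333

Mean z̄ = (53 + 61 + 52 + 48 + 51 + 50 + 43 + 58 + 55 + 45 + 56)/11 = 52.0000
Numerator Σ_{t=1}^{8}(z_t−z̄)(z_{t+3}−z̄) = 98.0000
Denominator Σ(z_t−z̄)² = 294.0000
r_3 = 98.0000 / 294.0000 = 0.333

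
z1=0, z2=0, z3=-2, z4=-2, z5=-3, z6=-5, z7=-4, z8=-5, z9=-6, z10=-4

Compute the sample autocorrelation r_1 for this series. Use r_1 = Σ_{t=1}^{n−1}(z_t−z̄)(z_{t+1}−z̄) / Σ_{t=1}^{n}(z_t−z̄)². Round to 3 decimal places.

Mean z̄ = (0 + 0 − 2 − 2 − 3 − 5 − 4 − 5 − 6 − 4)/10 = -3.1000
Numerator Σ_{t=1}^{9}(z_t−z̄)(z_{t+1}−z̄) = 25.6900
Denominator Σ(z_t−z̄)² = 38.9000
r_1 = 25.6900 / 38.9000 = 0.660

0.660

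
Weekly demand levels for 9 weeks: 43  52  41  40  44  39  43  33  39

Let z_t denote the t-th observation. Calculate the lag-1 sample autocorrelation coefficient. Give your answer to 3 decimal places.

Mean z̄ = (43 + 52 + 41 + 40 + 44 + 39 + 43 + 33 + 39)/9 = 41.5556
Numerator Σ_{t=1}^{8}(z_t−z̄)(z_{t+1}−z̄) = 5.9136
Denominator Σ(z_t−z̄)² = 208.2222
r_1 = 5.9136 / 208.2222 = 0.028

0.028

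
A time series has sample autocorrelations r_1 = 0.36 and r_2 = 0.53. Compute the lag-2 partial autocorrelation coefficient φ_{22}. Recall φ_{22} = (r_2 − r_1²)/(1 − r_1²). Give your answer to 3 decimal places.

0.460

φ_{22} = (r_2 − r_1²) / (1 − r_1²)
r_1² = (0.36)² = 0.1296
Numerator = 0.53 − 0.1296 = 0.4004; denominator = 1 − 0.1296 = 0.8704
φ_{22} = 0.4004 / 0.8704 = 0.460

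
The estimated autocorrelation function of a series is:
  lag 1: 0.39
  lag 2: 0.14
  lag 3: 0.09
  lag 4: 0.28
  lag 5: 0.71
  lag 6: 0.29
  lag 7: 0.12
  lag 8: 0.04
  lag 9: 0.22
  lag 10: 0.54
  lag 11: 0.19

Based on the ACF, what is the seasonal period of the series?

The largest autocorrelation is r_5 = 0.71, with a weaker echo at lag 10 (0.54); the remaining lags stay at or below 0.39. The elevated value at lag 1 (0.39), dropping to 0.14 at lag 2, reflects decaying short-term dependence rather than seasonality.
The dominant spike at lag 5 indicates a seasonal period of 5.

5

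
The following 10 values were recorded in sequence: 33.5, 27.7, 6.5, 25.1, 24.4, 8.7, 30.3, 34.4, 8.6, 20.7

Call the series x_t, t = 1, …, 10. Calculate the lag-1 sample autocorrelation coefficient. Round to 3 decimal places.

Mean x̄ = (33.5 + 27.7 + 6.5 + 25.1 + 24.4 + 8.7 + 30.3 + 34.4 + 8.6 + 20.7)/10 = 21.9900
Numerator Σ_{t=1}^{9}(x_t−x̄)(x_{t+1}−x̄) = -251.6431
Denominator Σ(x_t−x̄)² = 1001.1490
r_1 = -251.6431 / 1001.1490 = -0.251

-0.251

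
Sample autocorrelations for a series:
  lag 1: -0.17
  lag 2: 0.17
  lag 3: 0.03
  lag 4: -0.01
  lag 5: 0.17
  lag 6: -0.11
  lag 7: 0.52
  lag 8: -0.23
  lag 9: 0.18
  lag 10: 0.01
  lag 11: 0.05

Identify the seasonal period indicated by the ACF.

7

The largest autocorrelation is r_7 = 0.52; the remaining lags stay at or below 0.18.
The dominant spike at lag 7 indicates a seasonal period of 7.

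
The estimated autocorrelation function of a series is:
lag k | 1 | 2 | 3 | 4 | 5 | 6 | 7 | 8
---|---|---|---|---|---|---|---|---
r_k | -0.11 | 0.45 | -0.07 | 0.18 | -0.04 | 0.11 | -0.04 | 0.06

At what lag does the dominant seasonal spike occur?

The largest autocorrelation is r_2 = 0.45, with a weaker echo at lag 4 (0.18); the remaining lags stay at or below 0.11.
The dominant spike at lag 2 indicates a seasonal period of 2.

2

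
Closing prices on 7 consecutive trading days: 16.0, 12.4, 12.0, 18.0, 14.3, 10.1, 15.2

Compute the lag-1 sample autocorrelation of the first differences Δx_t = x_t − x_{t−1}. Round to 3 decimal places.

First differences Δx: -3.6, -0.4, 6.0, -3.7, -4.2, 5.1
Mean of differences = -0.1333
Numerator Σ(Δx_t−Δx̄)(Δx_{t+1}−Δx̄) = -29.3644
Denominator Σ(Δx_t−Δx̄)² = 106.3533
r_1(Δx) = -29.3644 / 106.3533 = -0.276

-0.276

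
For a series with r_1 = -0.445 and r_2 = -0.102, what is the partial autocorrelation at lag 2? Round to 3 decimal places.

-0.374

φ_{22} = (r_2 − r_1²) / (1 − r_1²)
r_1² = (-0.445)² = 0.198025
Numerator = -0.102 − 0.1980 = -0.3000; denominator = 1 − 0.1980 = 0.8020
φ_{22} = -0.3000 / 0.8020 = -0.374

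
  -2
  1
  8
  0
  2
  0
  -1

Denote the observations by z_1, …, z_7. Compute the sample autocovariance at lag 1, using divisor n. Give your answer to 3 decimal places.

-1.125

Mean z̄ = (-2 + 1 + 8 + 0 + 2 + 0 − 1)/7 = 1.1429
Σ_{t=1}^{6}(z_t−z̄)(z_{t+1}−z̄) = -7.8776
γ_1 = -7.8776 / 7 = -1.125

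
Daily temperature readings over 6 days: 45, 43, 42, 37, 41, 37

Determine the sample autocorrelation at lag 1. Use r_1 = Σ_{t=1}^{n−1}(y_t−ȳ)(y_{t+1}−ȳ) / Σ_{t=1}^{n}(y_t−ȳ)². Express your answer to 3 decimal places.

0.110

Mean ȳ = (45 + 43 + 42 + 37 + 41 + 37)/6 = 40.8333
Deviations from mean: 4.1667, 2.1667, 1.1667, -3.8333, 0.1667, -3.8333
Numerator Σ_{t=1}^{5}(y_t−ȳ)(y_{t+1}−ȳ) = 5.8056
Denominator Σ(y_t−ȳ)² = 52.8333
r_1 = 5.8056 / 52.8333 = 0.110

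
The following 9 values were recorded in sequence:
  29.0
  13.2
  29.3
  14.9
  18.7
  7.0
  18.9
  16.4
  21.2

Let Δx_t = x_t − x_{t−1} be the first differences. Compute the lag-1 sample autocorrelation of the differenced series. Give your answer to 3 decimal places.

First differences Δx: -15.8, 16.1, -14.4, 3.8, -11.7, 11.9, -2.5, 4.8
Mean of differences = -0.9750
Numerator Σ(Δx_t−Δx̄)(Δx_{t+1}−Δx̄) = -764.2106
Denominator Σ(Δx_t−Δx̄)² = 1030.8350
r_1(Δx) = -764.2106 / 1030.8350 = -0.741

-0.741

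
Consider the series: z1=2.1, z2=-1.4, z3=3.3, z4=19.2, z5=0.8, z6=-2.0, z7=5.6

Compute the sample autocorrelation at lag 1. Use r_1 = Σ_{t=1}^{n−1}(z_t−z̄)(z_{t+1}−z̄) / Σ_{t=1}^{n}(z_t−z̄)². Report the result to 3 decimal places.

-0.114

Mean z̄ = (2.1 − 1.4 + 3.3 + 19.2 + 0.8 − 2.0 + 5.6)/7 = 3.9429
Deviations from mean: -1.8429, -5.3429, -0.6429, 15.2571, -3.1429, -5.9429, 1.6571
Σ(z_t−z̄)(z_{t+1}−z̄) = (9.8461) + (3.4347) + (-9.8082) + (-47.9510) + (18.6776) + (-9.8482) = -35.6490
Denominator Σ(z_t−z̄)² = 313.0771
r_1 = -35.6490 / 313.0771 = -0.114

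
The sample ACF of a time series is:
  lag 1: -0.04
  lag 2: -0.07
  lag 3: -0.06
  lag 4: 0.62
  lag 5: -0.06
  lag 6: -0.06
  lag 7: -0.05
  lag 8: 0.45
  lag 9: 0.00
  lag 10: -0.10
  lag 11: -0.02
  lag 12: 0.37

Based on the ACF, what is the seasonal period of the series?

4

The largest autocorrelation is r_4 = 0.62, with weaker echoes at lags 8 (0.45) and 12 (0.37); the remaining lags stay at or below 0.00.
The dominant spike at lag 4 indicates a seasonal period of 4.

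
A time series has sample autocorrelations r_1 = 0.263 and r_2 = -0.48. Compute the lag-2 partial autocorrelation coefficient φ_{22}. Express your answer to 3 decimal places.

φ_{22} = (r_2 − r_1²) / (1 − r_1²)
r_1² = (0.263)² = 0.069169
Numerator = -0.48 − 0.0692 = -0.5492; denominator = 1 − 0.0692 = 0.9308
φ_{22} = -0.5492 / 0.9308 = -0.590

-0.590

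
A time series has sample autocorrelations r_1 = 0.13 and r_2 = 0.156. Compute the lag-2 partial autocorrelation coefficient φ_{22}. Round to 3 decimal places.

φ_{22} = (r_2 − r_1²) / (1 − r_1²)
r_1² = (0.13)² = 0.0169
Numerator = 0.156 − 0.0169 = 0.1391; denominator = 1 − 0.0169 = 0.9831
φ_{22} = 0.1391 / 0.9831 = 0.141

0.141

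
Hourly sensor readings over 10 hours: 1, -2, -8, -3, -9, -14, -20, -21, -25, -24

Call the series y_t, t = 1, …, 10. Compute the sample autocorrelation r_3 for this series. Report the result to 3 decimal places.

Mean ȳ = (1 − 2 − 8 − 3 − 9 − 14 − 20 − 21 − 25 − 24)/10 = -12.5000
Numerator Σ_{t=1}^{7}(y_t−ȳ)(y_{t+3}−ȳ) = 162.2500
Denominator Σ(y_t−ȳ)² = 834.5000
r_3 = 162.2500 / 834.5000 = 0.194

0.194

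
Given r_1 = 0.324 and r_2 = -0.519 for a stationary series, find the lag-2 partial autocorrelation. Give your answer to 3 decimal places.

φ_{22} = (r_2 − r_1²) / (1 − r_1²)
r_1² = (0.324)² = 0.104976
Numerator = -0.519 − 0.1050 = -0.6240; denominator = 1 − 0.1050 = 0.8950
φ_{22} = -0.6240 / 0.8950 = -0.697

-0.697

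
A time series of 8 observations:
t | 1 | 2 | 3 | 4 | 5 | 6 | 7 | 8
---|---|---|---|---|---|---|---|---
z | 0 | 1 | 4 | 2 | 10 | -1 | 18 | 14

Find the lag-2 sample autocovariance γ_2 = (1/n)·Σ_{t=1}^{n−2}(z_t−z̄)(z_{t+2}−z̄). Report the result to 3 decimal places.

5.500

Mean z̄ = (0 + 1 + 4 + 2 + 10 − 1 + 18 + 14)/8 = 6.0000
Deviations: -6.0000, -5.0000, -2.0000, -4.0000, 4.0000, -7.0000, 12.0000, 8.0000
Σ_{t=1}^{6}(z_t−z̄)(z_{t+2}−z̄) = 44.0000
γ_2 = 44.0000 / 8 = 5.500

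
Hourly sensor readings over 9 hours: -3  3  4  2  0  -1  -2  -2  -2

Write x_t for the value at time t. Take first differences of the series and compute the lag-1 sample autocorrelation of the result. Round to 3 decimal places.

First differences Δx: 6, 1, -2, -2, -1, -1, 0, 0
Mean of differences = 0.1250
Numerator Σ(Δx_t−Δx̄)(Δx_{t+1}−Δx̄) = 11.6094
Denominator Σ(Δx_t−Δx̄)² = 46.8750
r_1(Δx) = 11.6094 / 46.8750 = 0.248

0.248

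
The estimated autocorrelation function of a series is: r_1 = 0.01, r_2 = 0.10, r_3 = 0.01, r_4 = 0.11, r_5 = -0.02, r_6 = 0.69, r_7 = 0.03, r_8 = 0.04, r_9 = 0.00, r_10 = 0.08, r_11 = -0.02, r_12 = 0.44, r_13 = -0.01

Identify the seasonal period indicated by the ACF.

The largest autocorrelation is r_6 = 0.69, with a weaker echo at lag 12 (0.44); the remaining lags stay at or below 0.11.
The dominant spike at lag 6 indicates a seasonal period of 6.

6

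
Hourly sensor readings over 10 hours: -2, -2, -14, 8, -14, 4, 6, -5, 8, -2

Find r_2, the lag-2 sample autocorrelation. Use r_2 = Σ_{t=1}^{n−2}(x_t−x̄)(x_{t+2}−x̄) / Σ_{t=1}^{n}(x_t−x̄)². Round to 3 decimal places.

0.289

Mean x̄ = (-2 − 2 − 14 + 8 − 14 + 4 + 6 − 5 + 8 − 2)/10 = -1.3000
Numerator Σ_{t=1}^{8}(x_t−x̄)(x_{t+2}−x̄) = 171.1200
Denominator Σ(x_t−x̄)² = 592.1000
r_2 = 171.1200 / 592.1000 = 0.289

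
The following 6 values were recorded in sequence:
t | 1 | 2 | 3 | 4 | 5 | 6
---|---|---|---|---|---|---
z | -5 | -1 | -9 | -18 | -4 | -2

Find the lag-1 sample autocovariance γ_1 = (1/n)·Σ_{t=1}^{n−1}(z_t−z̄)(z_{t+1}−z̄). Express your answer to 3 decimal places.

Mean z̄ = (-5 − 1 − 9 − 18 − 4 − 2)/6 = -6.5000
Deviations: 1.5000, 5.5000, -2.5000, -11.5000, 2.5000, 4.5000
Σ_{t=1}^{5}(z_t−z̄)(z_{t+1}−z̄) = 5.7500
γ_1 = 5.7500 / 6 = 0.958

0.958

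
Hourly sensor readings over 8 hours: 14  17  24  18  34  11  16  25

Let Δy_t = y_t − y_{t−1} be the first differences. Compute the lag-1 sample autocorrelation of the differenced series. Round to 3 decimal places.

-0.574

First differences Δy: 3, 7, -6, 16, -23, 5, 9
Mean of differences = 1.5714
Numerator Σ(Δy_t−Δȳ)(Δy_{t+1}−Δȳ) = -555.8980
Denominator Σ(Δy_t−Δȳ)² = 967.7143
r_1(Δy) = -555.8980 / 967.7143 = -0.574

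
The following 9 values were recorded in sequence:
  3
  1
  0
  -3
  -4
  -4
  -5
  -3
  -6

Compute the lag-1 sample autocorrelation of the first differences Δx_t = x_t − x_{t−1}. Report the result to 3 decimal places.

-0.305

First differences Δx: -2, -1, -3, -1, 0, -1, 2, -3
Mean of differences = -1.1250
Numerator Σ(Δx_t−Δx̄)(Δx_{t+1}−Δx̄) = -5.7656
Denominator Σ(Δx_t−Δx̄)² = 18.8750
r_1(Δx) = -5.7656 / 18.8750 = -0.305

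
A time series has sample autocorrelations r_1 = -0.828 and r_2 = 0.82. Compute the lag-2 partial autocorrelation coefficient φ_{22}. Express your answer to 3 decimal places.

0.428

φ_{22} = (r_2 − r_1²) / (1 − r_1²)
r_1² = (-0.828)² = 0.685584
Numerator = 0.82 − 0.6856 = 0.1344; denominator = 1 − 0.6856 = 0.3144
φ_{22} = 0.1344 / 0.3144 = 0.428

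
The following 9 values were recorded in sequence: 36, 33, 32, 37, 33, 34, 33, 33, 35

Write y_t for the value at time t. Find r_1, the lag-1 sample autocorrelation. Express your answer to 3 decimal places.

Mean ȳ = (36 + 33 + 32 + 37 + 33 + 34 + 33 + 33 + 35)/9 = 34.0000
Numerator Σ_{t=1}^{8}(y_t−ȳ)(y_{t+1}−ȳ) = -9.0000
Denominator Σ(y_t−ȳ)² = 22.0000
r_1 = -9.0000 / 22.0000 = -0.409

-0.409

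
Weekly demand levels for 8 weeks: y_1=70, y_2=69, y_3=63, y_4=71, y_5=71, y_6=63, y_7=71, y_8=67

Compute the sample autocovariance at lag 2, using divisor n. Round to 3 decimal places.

Mean ȳ = (70 + 69 + 63 + 71 + 71 + 63 + 71 + 67)/8 = 68.1250
Deviations: 1.8750, 0.8750, -5.1250, 2.8750, 2.8750, -5.1250, 2.8750, -1.1250
Σ_{t=1}^{6}(y_t−ȳ)(y_{t+2}−ȳ) = -22.5313
γ_2 = -22.5313 / 8 = -2.816

-2.816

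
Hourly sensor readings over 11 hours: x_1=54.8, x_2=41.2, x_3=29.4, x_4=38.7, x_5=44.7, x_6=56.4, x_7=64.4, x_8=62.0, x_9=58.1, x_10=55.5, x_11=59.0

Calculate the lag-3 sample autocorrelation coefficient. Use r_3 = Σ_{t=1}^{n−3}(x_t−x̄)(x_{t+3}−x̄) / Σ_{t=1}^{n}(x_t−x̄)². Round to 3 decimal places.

-0.124

Mean x̄ = (54.8 + 41.2 + 29.4 + 38.7 + 44.7 + 56.4 + 64.4 + 62.0 + 58.1 + 55.5 + 59.0)/11 = 51.2909
Numerator Σ_{t=1}^{8}(x_t−x̄)(x_{t+3}−x̄) = -152.6321
Denominator Σ(x_t−x̄)² = 1231.4691
r_3 = -152.6321 / 1231.4691 = -0.124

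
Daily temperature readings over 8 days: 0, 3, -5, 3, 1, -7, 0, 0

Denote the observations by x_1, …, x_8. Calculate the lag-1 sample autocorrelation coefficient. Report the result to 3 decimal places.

Mean x̄ = (0 + 3 − 5 + 3 + 1 − 7 + 0 + 0)/8 = -0.6250
Deviations from mean: 0.6250, 3.6250, -4.3750, 3.6250, 1.6250, -6.3750, 0.6250, 0.6250
Numerator Σ_{t=1}^{7}(x_t−x̄)(x_{t+1}−x̄) = -37.5156
Denominator Σ(x_t−x̄)² = 89.8750
r_1 = -37.5156 / 89.8750 = -0.417

-0.417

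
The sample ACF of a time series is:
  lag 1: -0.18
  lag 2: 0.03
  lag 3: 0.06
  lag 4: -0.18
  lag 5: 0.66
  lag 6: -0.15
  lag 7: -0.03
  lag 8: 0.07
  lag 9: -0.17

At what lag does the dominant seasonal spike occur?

5

The largest autocorrelation is r_5 = 0.66; the remaining lags stay at or below 0.07.
The dominant spike at lag 5 indicates a seasonal period of 5.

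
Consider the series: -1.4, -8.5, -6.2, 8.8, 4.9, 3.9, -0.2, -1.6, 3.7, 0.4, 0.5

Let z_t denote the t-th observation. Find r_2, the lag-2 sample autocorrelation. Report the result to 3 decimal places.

Mean z̄ = (-1.4 − 8.5 − 6.2 + 8.8 + 4.9 + 3.9 − 0.2 − 1.6 + 3.7 + 0.4 + 0.5)/11 = 0.3909
Numerator Σ_{t=1}^{9}(z_t−z̄)(z_{t+2}−z̄) = -74.4347
Denominator Σ(z_t−z̄)² = 244.3291
r_2 = -74.4347 / 244.3291 = -0.305

-0.305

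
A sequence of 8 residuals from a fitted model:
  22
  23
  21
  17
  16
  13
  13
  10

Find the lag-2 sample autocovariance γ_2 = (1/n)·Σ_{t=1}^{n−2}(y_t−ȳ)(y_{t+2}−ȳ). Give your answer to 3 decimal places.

Mean ȳ = (22 + 23 + 21 + 17 + 16 + 13 + 13 + 10)/8 = 16.8750
Σ_{t=1}^{6}(y_t−ȳ)(y_{t+2}−ȳ) = 47.8438
γ_2 = 47.8438 / 8 = 5.980

5.980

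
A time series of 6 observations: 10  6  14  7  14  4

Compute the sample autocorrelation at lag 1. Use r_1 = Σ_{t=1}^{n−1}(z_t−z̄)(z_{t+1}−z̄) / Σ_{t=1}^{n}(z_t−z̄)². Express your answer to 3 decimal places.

-0.719

Mean z̄ = (10 + 6 + 14 + 7 + 14 + 4)/6 = 9.1667
Σ(z_t−z̄)(z_{t+1}−z̄) = (-2.6389) + (-15.3056) + (-10.4722) + (-10.4722) + (-24.9722) = -63.8611
Denominator Σ(z_t−z̄)² = 88.8333
r_1 = -63.8611 / 88.8333 = -0.719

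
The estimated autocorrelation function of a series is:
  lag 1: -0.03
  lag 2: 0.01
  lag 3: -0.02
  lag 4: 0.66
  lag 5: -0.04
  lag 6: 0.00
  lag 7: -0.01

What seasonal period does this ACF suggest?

4

The largest autocorrelation is r_4 = 0.66; the remaining lags stay at or below 0.01.
The dominant spike at lag 4 indicates a seasonal period of 4.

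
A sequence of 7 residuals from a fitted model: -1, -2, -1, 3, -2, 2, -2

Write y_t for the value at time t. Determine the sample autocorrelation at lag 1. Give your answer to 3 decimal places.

-0.513

Mean ȳ = (-1 − 2 − 1 + 3 − 2 + 2 − 2)/7 = -0.4286
Deviations from mean: -0.5714, -1.5714, -0.5714, 3.4286, -1.5714, 2.4286, -1.5714
Σ(y_t−ȳ)(y_{t+1}−ȳ) = (0.8980) + (0.8980) + (-1.9592) + (-5.3878) + (-3.8163) + (-3.8163) = -13.1837
Denominator Σ(y_t−ȳ)² = 25.7143
r_1 = -13.1837 / 25.7143 = -0.513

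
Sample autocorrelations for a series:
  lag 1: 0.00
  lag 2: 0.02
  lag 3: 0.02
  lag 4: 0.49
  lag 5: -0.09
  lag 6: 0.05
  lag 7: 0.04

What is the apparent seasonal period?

The largest autocorrelation is r_4 = 0.49; the remaining lags stay at or below 0.05.
The dominant spike at lag 4 indicates a seasonal period of 4.

4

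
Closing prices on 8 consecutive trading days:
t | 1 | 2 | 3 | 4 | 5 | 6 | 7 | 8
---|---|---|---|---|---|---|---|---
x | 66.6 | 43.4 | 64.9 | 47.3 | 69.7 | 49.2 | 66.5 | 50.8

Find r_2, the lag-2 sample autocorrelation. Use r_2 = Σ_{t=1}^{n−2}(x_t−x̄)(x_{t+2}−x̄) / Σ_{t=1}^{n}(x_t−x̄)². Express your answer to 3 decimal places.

0.704

Mean x̄ = (66.6 + 43.4 + 64.9 + 47.3 + 69.7 + 49.2 + 66.5 + 50.8)/8 = 57.3000
Deviations from mean: 9.3000, -13.9000, 7.6000, -10.0000, 12.4000, -8.1000, 9.2000, -6.5000
Σ(x_t−x̄)(x_{t+2}−x̄) = (70.6800) + (139.0000) + (94.2400) + (81.0000) + (114.0800) + (52.6500) = 551.6500
Denominator Σ(x_t−x̄)² = 783.7200
r_2 = 551.6500 / 783.7200 = 0.704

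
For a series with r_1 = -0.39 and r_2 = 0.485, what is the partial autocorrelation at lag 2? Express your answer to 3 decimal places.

φ_{22} = (r_2 − r_1²) / (1 − r_1²)
r_1² = (-0.39)² = 0.1521
Numerator = 0.485 − 0.1521 = 0.3329; denominator = 1 − 0.1521 = 0.8479
φ_{22} = 0.3329 / 0.8479 = 0.393

0.393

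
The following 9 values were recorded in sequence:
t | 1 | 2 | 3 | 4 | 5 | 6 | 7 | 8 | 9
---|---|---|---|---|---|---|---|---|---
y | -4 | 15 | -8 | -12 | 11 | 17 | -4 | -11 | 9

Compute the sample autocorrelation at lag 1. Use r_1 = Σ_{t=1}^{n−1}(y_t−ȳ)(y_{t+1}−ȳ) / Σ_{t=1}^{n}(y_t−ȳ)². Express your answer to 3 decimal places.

-0.157

Mean ȳ = (-4 + 15 − 8 − 12 + 11 + 17 − 4 − 11 + 9)/9 = 1.4444
Numerator Σ_{t=1}^{8}(y_t−ȳ)(y_{t+1}−ȳ) = -165.6420
Denominator Σ(y_t−ȳ)² = 1058.2222
r_1 = -165.6420 / 1058.2222 = -0.157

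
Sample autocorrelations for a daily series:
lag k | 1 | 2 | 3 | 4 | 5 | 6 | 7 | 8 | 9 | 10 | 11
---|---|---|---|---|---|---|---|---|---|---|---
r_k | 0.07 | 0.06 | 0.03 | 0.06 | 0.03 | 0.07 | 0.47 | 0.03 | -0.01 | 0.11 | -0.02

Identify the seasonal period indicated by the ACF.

The largest autocorrelation is r_7 = 0.47; the remaining lags stay at or below 0.11.
The dominant spike at lag 7 indicates a seasonal period of 7.

7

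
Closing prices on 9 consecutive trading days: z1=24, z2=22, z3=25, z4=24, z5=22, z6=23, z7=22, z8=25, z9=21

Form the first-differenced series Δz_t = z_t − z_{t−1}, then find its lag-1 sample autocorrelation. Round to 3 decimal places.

First differences Δz: -2, 3, -1, -2, 1, -1, 3, -4
Mean of differences = -0.3750
Numerator Σ(Δz_t−Δz̄)(Δz_{t+1}−Δz̄) = -24.0156
Denominator Σ(Δz_t−Δz̄)² = 43.8750
r_1(Δz) = -24.0156 / 43.8750 = -0.547

-0.547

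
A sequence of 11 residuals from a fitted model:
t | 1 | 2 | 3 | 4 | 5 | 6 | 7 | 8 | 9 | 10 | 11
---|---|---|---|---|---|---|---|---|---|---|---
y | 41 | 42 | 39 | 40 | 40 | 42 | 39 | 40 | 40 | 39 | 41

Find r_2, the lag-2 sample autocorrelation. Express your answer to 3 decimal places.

-0.094

Mean ȳ = (41 + 42 + 39 + 40 + 40 + 42 + 39 + 40 + 40 + 39 + 41)/11 = 40.2727
Numerator Σ_{t=1}^{9}(y_t−ȳ)(y_{t+2}−ȳ) = -1.1488
Denominator Σ(y_t−ȳ)² = 12.1818
r_2 = -1.1488 / 12.1818 = -0.094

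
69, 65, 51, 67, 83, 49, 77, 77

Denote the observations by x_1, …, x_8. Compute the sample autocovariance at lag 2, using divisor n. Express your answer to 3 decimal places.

Mean x̄ = (69 + 65 + 51 + 67 + 83 + 49 + 77 + 77)/8 = 67.2500
Σ_{t=1}^{6}(x_t−x̄)(x_{t+2}−x̄) = -303.6250
γ_2 = -303.6250 / 8 = -37.953

-37.953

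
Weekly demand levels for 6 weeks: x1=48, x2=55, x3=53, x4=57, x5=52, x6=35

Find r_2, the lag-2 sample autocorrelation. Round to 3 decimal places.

-0.222

Mean x̄ = (48 + 55 + 53 + 57 + 52 + 35)/6 = 50.0000
Σ(x_t−x̄)(x_{t+2}−x̄) = (-6.0000) + (35.0000) + (6.0000) + (-105.0000) = -70.0000
Denominator Σ(x_t−x̄)² = 316.0000
r_2 = -70.0000 / 316.0000 = -0.222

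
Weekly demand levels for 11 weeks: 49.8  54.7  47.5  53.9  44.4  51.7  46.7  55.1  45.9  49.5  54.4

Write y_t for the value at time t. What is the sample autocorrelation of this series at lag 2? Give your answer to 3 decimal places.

Mean ȳ = (49.8 + 54.7 + 47.5 + 53.9 + 44.4 + 51.7 + 46.7 + 55.1 + 45.9 + 49.5 + 54.4)/11 = 50.3273
Numerator Σ_{t=1}^{9}(y_t−ȳ)(y_{t+2}−ȳ) = 60.9067
Denominator Σ(y_t−ȳ)² = 149.9818
r_2 = 60.9067 / 149.9818 = 0.406

0.406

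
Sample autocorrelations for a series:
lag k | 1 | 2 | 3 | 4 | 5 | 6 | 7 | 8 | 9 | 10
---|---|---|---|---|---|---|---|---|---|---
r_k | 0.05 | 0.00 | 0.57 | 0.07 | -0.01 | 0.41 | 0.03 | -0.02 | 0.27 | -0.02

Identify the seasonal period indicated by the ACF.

The largest autocorrelation is r_3 = 0.57, with weaker echoes at lags 6 (0.41) and 9 (0.27); the remaining lags stay at or below 0.07.
The dominant spike at lag 3 indicates a seasonal period of 3.

3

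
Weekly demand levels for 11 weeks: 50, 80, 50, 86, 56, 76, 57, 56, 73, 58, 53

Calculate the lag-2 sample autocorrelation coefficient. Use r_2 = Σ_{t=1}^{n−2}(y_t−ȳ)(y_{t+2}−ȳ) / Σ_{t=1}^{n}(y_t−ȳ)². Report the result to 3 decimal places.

Mean ȳ = (50 + 80 + 50 + 86 + 56 + 76 + 57 + 56 + 73 + 58 + 53)/11 = 63.1818
Numerator Σ_{t=1}^{9}(y_t−ȳ)(y_{t+2}−ȳ) = 773.5702
Denominator Σ(y_t−ȳ)² = 1683.6364
r_2 = 773.5702 / 1683.6364 = 0.459

0.459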